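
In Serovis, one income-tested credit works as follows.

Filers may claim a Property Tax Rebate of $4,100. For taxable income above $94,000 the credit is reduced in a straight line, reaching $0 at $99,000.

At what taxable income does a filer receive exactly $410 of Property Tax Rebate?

$98,500

$410 is 410/4,100 of the full $4,100, so 3,690/4,100 of the $5,000 range has been used: income = $94,000 + $5,000 × 3,690/4,100 = $98,500.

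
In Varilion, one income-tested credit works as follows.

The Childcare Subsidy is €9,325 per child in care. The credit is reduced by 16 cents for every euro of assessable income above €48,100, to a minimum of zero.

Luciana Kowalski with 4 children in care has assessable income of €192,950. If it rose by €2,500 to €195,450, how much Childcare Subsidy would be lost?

At €192,950 — base = 4 × €9,325 = €37,300. 16% of the €144,850 excess over €48,100 is €23,176; credit = €37,300 − €23,176 = €14,124.
At €195,450 — base = 4 × €9,325 = €37,300. 16% of the €147,350 excess over €48,100 is €23,576; credit = €37,300 − €23,576 = €13,724.
Lost: €14,124 − €13,724 = €400.

€400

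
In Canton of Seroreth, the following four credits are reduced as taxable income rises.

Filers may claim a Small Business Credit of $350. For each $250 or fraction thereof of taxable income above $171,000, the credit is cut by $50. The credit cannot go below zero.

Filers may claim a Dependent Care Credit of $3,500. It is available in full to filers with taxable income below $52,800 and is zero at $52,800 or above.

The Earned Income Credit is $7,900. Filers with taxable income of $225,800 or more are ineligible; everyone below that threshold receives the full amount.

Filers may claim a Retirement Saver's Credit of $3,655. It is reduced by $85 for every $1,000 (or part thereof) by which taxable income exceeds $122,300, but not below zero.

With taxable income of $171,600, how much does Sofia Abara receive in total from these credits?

Small Business Credit: income exceeds $171,000 by $600, which is 3 full-or-partial $250 increments; reduction = 3 × $50 = $150, leaving $200.
Dependent Care Credit: $171,600 meets or exceeds the $52,800 cutoff, so the credit is $0.
Earned Income Credit: $171,600 is below the $225,800 cutoff, so the full $7,900 applies.
Retirement Saver's Credit: income exceeds $122,300 by $49,300 → 50 increments × $85 = $4,250 ≥ base, so the credit is $0.
Total: $200 + $0 + $7,900 + $0 = $8,100.

$8,100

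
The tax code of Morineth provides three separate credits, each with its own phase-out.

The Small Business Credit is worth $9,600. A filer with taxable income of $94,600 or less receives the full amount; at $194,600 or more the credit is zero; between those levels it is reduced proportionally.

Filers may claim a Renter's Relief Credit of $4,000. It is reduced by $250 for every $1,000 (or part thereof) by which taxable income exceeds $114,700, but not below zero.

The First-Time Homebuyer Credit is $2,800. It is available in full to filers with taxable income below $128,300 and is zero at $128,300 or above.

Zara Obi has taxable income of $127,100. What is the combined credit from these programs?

$10,030

Small Business Credit: $127,100 is $32,500 into a $100,000 phase-out range, leaving 67,500/100,000 of the credit: $9,600 × 67,500/100,000 = $6,480.
Renter's Relief Credit: income exceeds $114,700 by $12,400, which is 13 full-or-partial $1,000 increments; reduction = 13 × $250 = $3,250, leaving $750.
First-Time Homebuyer Credit: $127,100 is below the $128,300 cutoff, so the full $2,800 applies.
Total: $6,480 + $750 + $2,800 = $10,030.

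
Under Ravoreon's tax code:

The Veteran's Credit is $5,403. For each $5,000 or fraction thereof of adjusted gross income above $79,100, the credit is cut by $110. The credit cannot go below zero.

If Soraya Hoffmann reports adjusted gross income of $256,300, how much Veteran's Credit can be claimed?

Veteran's Credit: income exceeds $79,100 by $177,200, which is 36 full-or-partial $5,000 increments; reduction = 36 × $110 = $3,960, leaving $1,443.

$1,443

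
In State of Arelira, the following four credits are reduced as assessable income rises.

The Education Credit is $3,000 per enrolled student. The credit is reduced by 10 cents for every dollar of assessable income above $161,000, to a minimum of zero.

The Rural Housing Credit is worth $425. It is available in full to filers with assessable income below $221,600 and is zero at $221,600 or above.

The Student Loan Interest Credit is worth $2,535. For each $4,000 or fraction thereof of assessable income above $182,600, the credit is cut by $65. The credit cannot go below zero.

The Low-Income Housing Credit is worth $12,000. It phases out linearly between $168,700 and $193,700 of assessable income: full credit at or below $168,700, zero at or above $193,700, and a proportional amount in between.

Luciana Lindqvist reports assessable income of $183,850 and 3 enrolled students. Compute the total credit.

Education Credit: base = 3 × $3,000 = $9,000. 10% of the $22,850 excess over $161,000 is $2,285; credit = $9,000 − $2,285 = $6,715.
Rural Housing Credit: $183,850 is below the $221,600 cutoff, so the full $425 applies.
Student Loan Interest Credit: income exceeds $182,600 by $1,250, which is 1 full-or-partial $4,000 increment; reduction = 1 × $65 = $65, leaving $2,470.
Low-Income Housing Credit: $183,850 is $15,150 into a $25,000 phase-out range, leaving 9,850/25,000 of the credit: $12,000 × 9,850/25,000 = $4,728.
Total: $6,715 + $425 + $2,470 + $4,728 = $14,338.

$14,338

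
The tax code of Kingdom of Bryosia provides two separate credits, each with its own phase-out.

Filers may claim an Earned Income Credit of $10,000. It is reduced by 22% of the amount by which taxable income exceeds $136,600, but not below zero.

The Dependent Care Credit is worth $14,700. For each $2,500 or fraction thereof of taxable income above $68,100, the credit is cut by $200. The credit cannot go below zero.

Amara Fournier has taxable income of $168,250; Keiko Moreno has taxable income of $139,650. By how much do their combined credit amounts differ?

$8,692

Amara ($168,250): Earned Income Credit: 22% of the $31,650 excess over $136,600 is $6,963; credit = $10,000 − $6,963 = $3,037. Dependent Care Credit: income exceeds $68,100 by $100,150, which is 41 full-or-partial $2,500 increments; reduction = 41 × $200 = $8,200, leaving $6,500. total $3,037 + $6,500 = $9,537
Keiko ($139,650): Earned Income Credit: 22% of the $3,050 excess over $136,600 is $671; credit = $10,000 − $671 = $9,329. Dependent Care Credit: income exceeds $68,100 by $71,550, which is 29 full-or-partial $2,500 increments; reduction = 29 × $200 = $5,800, leaving $8,900. total $9,329 + $8,900 = $18,229
Difference: |$9,537 − $18,229| = $8,692.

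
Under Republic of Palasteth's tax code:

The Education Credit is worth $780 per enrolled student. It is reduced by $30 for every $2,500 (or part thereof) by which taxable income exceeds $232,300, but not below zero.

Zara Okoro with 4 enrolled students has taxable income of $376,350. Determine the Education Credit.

$1,380

Education Credit: base = 4 × $780 = $3,120. income exceeds $232,300 by $144,050, which is 58 full-or-partial $2,500 increments; reduction = 58 × $30 = $1,740, leaving $1,380.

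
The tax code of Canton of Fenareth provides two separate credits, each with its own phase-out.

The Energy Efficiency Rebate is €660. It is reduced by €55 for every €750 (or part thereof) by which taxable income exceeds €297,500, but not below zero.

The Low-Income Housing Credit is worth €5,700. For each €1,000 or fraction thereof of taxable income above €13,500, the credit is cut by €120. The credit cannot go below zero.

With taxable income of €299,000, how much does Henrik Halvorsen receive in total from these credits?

Energy Efficiency Rebate: income exceeds €297,500 by €1,500, which is 2 full-or-partial €750 increments; reduction = 2 × €55 = €110, leaving €550.
Low-Income Housing Credit: income exceeds €13,500 by €285,500 → 286 increments × €120 = €34,320 ≥ base, so the credit is €0.
Total: €550 + €0 = €550.

€550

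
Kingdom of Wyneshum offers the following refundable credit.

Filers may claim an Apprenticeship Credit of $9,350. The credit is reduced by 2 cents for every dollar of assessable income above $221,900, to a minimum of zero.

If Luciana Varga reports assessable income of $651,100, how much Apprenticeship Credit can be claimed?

Apprenticeship Credit: 2% of the $429,200 excess over $221,900 is $8,584; credit = $9,350 − $8,584 = $766.

$766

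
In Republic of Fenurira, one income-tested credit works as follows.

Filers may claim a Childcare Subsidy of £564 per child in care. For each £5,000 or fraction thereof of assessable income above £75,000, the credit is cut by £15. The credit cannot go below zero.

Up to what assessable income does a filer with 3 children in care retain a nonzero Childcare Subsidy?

Full credit = 3 × £564 = £1,692.
After 112 increments the reduction is 112 × £15 = £1,680, leaving £12; one more increment wipes it out. Increment 112 ends at excess 112 × £5,000 = £560,000, so the highest qualifying income is £75,000 + £560,000 = £635,000.

£635,000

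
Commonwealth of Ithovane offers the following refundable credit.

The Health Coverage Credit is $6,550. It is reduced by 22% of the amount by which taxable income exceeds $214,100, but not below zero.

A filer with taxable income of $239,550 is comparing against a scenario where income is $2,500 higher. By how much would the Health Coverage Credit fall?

At $239,550 — 22% of the $25,450 excess over $214,100 is $5,599; credit = $6,550 − $5,599 = $951.
At $242,050 — 22% of the $27,950 excess over $214,100 is $6,149; credit = $6,550 − $6,149 = $401.
Lost: $951 − $401 = $550.

$550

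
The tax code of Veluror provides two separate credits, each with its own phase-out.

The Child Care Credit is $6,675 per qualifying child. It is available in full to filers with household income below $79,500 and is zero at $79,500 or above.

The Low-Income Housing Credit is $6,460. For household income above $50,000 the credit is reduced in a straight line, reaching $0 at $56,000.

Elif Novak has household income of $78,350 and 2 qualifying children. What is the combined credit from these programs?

Child Care Credit: base = 2 × $6,675 = $13,350. $78,350 is below the $79,500 cutoff, so the full $13,350 applies.
Low-Income Housing Credit: $78,350 is at or above $56,000, so the credit is $0.
Total: $13,350 + $0 = $13,350.

$13,350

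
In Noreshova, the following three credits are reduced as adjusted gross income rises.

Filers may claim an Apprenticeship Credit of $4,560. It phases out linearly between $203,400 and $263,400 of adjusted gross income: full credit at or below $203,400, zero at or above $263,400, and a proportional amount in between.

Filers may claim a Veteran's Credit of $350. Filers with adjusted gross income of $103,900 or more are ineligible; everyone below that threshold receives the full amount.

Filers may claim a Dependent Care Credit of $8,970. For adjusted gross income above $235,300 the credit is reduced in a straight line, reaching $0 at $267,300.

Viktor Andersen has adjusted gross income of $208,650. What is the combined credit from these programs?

$13,131

Apprenticeship Credit: $208,650 is $5,250 into a $60,000 phase-out range, leaving 54,750/60,000 of the credit: $4,560 × 54,750/60,000 = $4,161.
Veteran's Credit: $208,650 meets or exceeds the $103,900 cutoff, so the credit is $0.
Dependent Care Credit: $208,650 is at or below the $235,300 threshold, so the full $8,970 applies.
Total: $4,161 + $0 + $8,970 = $13,131.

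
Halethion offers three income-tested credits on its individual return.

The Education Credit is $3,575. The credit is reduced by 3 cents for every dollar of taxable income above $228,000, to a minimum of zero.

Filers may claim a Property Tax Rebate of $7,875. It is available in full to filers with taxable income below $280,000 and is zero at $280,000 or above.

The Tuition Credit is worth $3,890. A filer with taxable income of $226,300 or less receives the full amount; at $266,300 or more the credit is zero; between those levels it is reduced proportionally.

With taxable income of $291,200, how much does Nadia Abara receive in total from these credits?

$1,679

Education Credit: 3% of the $63,200 excess over $228,000 is $1,896; credit = $3,575 − $1,896 = $1,679.
Property Tax Rebate: $291,200 meets or exceeds the $280,000 cutoff, so the credit is $0.
Tuition Credit: $291,200 is at or above $266,300, so the credit is $0.
Total: $1,679 + $0 + $0 = $1,679.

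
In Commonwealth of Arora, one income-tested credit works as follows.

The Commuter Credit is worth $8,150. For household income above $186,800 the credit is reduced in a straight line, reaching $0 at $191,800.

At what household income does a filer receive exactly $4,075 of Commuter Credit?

$189,300

$4,075 is 4,075/8,150 of the full $8,150, so 4,075/8,150 of the $5,000 range has been used: income = $186,800 + $5,000 × 4,075/8,150 = $189,300.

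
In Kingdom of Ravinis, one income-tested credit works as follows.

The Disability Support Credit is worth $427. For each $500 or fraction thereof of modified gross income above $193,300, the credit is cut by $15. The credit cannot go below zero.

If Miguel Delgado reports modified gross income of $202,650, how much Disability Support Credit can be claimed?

Disability Support Credit: income exceeds $193,300 by $9,350, which is 19 full-or-partial $500 increments; reduction = 19 × $15 = $285, leaving $142.

$142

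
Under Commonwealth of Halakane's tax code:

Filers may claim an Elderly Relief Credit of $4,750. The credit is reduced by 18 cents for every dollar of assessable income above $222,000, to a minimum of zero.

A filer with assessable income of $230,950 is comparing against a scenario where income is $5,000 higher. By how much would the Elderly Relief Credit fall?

$900

At $230,950 — 18% of the $8,950 excess over $222,000 is $1,611; credit = $4,750 − $1,611 = $3,139.
At $235,950 — 18% of the $13,950 excess over $222,000 is $2,511; credit = $4,750 − $2,511 = $2,239.
Lost: $3,139 − $2,239 = $900.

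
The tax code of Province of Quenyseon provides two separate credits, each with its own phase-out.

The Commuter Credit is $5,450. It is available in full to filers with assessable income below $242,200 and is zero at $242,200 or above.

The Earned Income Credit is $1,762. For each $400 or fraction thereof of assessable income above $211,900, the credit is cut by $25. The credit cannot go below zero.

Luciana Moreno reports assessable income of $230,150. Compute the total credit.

$6,062

Commuter Credit: $230,150 is below the $242,200 cutoff, so the full $5,450 applies.
Earned Income Credit: income exceeds $211,900 by $18,250, which is 46 full-or-partial $400 increments; reduction = 46 × $25 = $1,150, leaving $612.
Total: $5,450 + $612 = $6,062.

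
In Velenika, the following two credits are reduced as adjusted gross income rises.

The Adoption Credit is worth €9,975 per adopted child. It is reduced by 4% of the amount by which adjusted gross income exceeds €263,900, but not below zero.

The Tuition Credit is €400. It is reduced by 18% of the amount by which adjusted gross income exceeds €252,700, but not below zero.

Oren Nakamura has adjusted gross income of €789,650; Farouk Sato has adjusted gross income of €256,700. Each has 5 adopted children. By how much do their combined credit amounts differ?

€21,030

Oren (€789,650): Adoption Credit: base = 5 × €9,975 = €49,875. 4% of the €525,750 excess over €263,900 is €21,030; credit = €49,875 − €21,030 = €28,845. Tuition Credit: 18% of the €536,950 excess over €252,700 is €96,651 ≥ base, so the credit is €0. total €28,845 + €0 = €28,845
Farouk (€256,700): Adoption Credit: base = 5 × €9,975 = €49,875. €256,700 is at or below the €263,900 threshold, so the full €49,875 applies. Tuition Credit: 18% of the €4,000 excess over €252,700 is €720 ≥ base, so the credit is €0. total €49,875 + €0 = €49,875
Difference: |€28,845 − €49,875| = €21,030.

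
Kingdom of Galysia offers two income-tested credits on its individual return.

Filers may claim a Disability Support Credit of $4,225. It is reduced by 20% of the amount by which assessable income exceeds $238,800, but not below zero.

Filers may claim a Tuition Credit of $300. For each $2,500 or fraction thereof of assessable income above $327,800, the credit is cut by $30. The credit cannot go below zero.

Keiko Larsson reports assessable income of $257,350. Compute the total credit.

$815

Disability Support Credit: 20% of the $18,550 excess over $238,800 is $3,710; credit = $4,225 − $3,710 = $515.
Tuition Credit: $257,350 is at or below the $327,800 threshold, so the full $300 applies.
Total: $515 + $300 = $815.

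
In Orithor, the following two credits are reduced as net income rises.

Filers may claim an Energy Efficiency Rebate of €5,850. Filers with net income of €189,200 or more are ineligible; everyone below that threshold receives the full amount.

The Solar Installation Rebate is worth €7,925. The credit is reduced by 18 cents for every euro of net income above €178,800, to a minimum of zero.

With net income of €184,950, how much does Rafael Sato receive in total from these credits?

€12,668

Energy Efficiency Rebate: €184,950 is below the €189,200 cutoff, so the full €5,850 applies.
Solar Installation Rebate: 18% of the €6,150 excess over €178,800 is €1,107; credit = €7,925 − €1,107 = €6,818.
Total: €5,850 + €6,818 = €12,668.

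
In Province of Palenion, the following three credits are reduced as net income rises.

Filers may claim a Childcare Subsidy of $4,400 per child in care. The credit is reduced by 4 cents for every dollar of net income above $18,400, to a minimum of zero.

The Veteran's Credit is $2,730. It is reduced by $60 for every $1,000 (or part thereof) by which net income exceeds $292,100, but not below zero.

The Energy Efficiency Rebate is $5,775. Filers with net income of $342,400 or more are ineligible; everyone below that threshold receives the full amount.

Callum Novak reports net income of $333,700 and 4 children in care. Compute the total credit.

Childcare Subsidy: base = 4 × $4,400 = $17,600. 4% of the $315,300 excess over $18,400 is $12,612; credit = $17,600 − $12,612 = $4,988.
Veteran's Credit: income exceeds $292,100 by $41,600, which is 42 full-or-partial $1,000 increments; reduction = 42 × $60 = $2,520, leaving $210.
Energy Efficiency Rebate: $333,700 is below the $342,400 cutoff, so the full $5,775 applies.
Total: $4,988 + $210 + $5,775 = $10,973.

$10,973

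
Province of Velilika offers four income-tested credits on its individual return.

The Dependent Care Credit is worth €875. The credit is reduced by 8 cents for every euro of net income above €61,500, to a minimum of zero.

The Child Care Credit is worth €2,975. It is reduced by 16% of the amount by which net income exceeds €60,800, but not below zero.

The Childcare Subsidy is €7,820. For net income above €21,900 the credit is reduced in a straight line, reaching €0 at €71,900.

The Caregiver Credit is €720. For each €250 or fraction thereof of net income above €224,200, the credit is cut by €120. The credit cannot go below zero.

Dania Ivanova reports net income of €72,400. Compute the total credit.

€1,842

Dependent Care Credit: 8% of the €10,900 excess over €61,500 is €872; credit = €875 − €872 = €3.
Child Care Credit: 16% of the €11,600 excess over €60,800 is €1,856; credit = €2,975 − €1,856 = €1,119.
Childcare Subsidy: €72,400 is at or above €71,900, so the credit is €0.
Caregiver Credit: €72,400 is at or below the €224,200 threshold, so the full €720 applies.
Total: €3 + €1,119 + €0 + €720 = €1,842.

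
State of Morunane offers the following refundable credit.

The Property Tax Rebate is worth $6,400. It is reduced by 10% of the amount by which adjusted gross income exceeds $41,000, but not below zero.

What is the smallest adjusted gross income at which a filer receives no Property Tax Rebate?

$105,000

The credit falls by 10% of each dollar above $41,000, so it reaches zero when the excess is $6,400 / 10% = $64,000: income = $41,000 + $64,000 = $105,000.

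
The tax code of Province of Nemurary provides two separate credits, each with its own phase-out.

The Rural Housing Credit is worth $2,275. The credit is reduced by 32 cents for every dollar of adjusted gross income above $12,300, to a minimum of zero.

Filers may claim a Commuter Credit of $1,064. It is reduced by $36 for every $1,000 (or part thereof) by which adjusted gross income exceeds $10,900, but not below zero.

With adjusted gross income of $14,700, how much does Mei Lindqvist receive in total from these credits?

Rural Housing Credit: 32% of the $2,400 excess over $12,300 is $768; credit = $2,275 − $768 = $1,507.
Commuter Credit: income exceeds $10,900 by $3,800, which is 4 full-or-partial $1,000 increments; reduction = 4 × $36 = $144, leaving $920.
Total: $1,507 + $920 = $2,427.

$2,427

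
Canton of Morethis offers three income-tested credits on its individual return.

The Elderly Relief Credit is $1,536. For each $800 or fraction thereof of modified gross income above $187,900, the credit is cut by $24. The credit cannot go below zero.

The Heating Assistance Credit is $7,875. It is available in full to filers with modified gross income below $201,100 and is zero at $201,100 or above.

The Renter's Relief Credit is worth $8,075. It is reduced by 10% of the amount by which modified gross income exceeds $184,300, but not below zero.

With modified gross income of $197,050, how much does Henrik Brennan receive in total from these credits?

$15,923

Elderly Relief Credit: income exceeds $187,900 by $9,150, which is 12 full-or-partial $800 increments; reduction = 12 × $24 = $288, leaving $1,248.
Heating Assistance Credit: $197,050 is below the $201,100 cutoff, so the full $7,875 applies.
Renter's Relief Credit: 10% of the $12,750 excess over $184,300 is $1,275; credit = $8,075 − $1,275 = $6,800.
Total: $1,248 + $7,875 + $6,800 = $15,923.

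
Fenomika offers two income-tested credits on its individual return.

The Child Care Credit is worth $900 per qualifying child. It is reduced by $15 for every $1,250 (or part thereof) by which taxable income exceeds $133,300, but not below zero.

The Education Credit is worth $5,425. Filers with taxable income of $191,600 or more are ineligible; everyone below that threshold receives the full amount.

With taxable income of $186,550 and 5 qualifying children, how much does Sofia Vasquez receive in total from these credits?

Child Care Credit: base = 5 × $900 = $4,500. income exceeds $133,300 by $53,250, which is 43 full-or-partial $1,250 increments; reduction = 43 × $15 = $645, leaving $3,855.
Education Credit: $186,550 is below the $191,600 cutoff, so the full $5,425 applies.
Total: $3,855 + $5,425 = $9,280.

$9,280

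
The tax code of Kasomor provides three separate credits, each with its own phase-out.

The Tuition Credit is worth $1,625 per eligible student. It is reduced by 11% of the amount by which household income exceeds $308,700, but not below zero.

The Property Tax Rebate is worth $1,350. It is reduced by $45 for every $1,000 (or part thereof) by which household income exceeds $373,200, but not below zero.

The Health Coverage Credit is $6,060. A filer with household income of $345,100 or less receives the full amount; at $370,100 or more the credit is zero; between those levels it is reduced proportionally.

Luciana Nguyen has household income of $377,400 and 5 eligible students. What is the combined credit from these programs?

$1,693

Tuition Credit: base = 5 × $1,625 = $8,125. 11% of the $68,700 excess over $308,700 is $7,557; credit = $8,125 − $7,557 = $568.
Property Tax Rebate: income exceeds $373,200 by $4,200, which is 5 full-or-partial $1,000 increments; reduction = 5 × $45 = $225, leaving $1,125.
Health Coverage Credit: $377,400 is at or above $370,100, so the credit is $0.
Total: $568 + $1,125 + $0 = $1,693.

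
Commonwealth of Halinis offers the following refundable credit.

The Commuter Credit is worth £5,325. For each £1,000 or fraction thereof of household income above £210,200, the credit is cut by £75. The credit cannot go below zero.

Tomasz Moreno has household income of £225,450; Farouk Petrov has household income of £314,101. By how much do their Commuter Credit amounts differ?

Tomasz (£225,450): Commuter Credit: income exceeds £210,200 by £15,250, which is 16 full-or-partial £1,000 increments; reduction = 16 × £75 = £1,200, leaving £4,125.
Farouk (£314,101): Commuter Credit: income exceeds £210,200 by £103,901 → 104 increments × £75 = £7,800 ≥ base, so the credit is £0.
Difference: |£4,125 − £0| = £4,125.

£4,125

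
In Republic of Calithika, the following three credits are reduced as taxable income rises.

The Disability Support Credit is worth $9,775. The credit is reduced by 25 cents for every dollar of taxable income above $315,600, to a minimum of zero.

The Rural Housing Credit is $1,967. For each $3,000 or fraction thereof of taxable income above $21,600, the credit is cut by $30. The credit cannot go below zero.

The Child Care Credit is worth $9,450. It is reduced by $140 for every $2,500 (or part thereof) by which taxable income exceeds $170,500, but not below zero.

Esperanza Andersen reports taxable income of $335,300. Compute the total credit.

Disability Support Credit: 25% of the $19,700 excess over $315,600 is $4,925; credit = $9,775 − $4,925 = $4,850.
Rural Housing Credit: income exceeds $21,600 by $313,700 → 105 increments × $30 = $3,150 ≥ base, so the credit is $0.
Child Care Credit: income exceeds $170,500 by $164,800, which is 66 full-or-partial $2,500 increments; reduction = 66 × $140 = $9,240, leaving $210.
Total: $4,850 + $0 + $210 = $5,060.

$5,060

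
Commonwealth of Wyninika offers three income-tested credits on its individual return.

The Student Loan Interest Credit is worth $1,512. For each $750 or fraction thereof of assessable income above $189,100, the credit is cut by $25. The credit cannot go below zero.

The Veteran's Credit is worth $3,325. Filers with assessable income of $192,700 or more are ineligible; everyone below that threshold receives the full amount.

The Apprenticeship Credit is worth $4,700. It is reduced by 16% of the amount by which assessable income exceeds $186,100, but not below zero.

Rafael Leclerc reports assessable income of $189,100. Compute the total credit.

$9,057

Student Loan Interest Credit: $189,100 is at or below the $189,100 threshold, so the full $1,512 applies.
Veteran's Credit: $189,100 is below the $192,700 cutoff, so the full $3,325 applies.
Apprenticeship Credit: 16% of the $3,000 excess over $186,100 is $480; credit = $4,700 − $480 = $4,220.
Total: $1,512 + $3,325 + $4,220 = $9,057.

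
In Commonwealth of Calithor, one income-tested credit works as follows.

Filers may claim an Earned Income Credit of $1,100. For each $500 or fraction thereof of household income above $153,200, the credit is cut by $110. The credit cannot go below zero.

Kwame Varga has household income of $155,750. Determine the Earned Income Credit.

$440

Earned Income Credit: income exceeds $153,200 by $2,550, which is 6 full-or-partial $500 increments; reduction = 6 × $110 = $660, leaving $440.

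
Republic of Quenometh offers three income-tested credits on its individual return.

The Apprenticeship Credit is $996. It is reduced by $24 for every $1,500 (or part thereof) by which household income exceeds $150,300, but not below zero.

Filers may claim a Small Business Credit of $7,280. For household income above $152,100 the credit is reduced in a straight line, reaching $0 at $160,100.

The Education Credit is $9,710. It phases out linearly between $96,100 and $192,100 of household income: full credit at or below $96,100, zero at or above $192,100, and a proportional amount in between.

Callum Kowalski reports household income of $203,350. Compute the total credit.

Apprenticeship Credit: income exceeds $150,300 by $53,050, which is 36 full-or-partial $1,500 increments; reduction = 36 × $24 = $864, leaving $132.
Small Business Credit: $203,350 is at or above $160,100, so the credit is $0.
Education Credit: $203,350 is at or above $192,100, so the credit is $0.
Total: $132 + $0 + $0 = $132.

$132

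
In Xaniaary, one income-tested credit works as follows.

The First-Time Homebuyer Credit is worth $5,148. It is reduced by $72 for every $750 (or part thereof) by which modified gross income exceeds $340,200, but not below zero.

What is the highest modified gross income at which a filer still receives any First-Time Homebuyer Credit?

$393,450

After 71 increments the reduction is 71 × $72 = $5,112, leaving $36; one more increment wipes it out. Increment 71 ends at excess 71 × $750 = $53,250, so the highest qualifying income is $340,200 + $53,250 = $393,450.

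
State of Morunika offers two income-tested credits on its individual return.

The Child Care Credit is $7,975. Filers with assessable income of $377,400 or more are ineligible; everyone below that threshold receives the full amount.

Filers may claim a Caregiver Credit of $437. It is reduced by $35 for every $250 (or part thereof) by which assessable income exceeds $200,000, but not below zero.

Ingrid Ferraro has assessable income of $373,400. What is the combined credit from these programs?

$7,975

Child Care Credit: $373,400 is below the $377,400 cutoff, so the full $7,975 applies.
Caregiver Credit: income exceeds $200,000 by $173,400 → 694 increments × $35 = $24,290 ≥ base, so the credit is $0.
Total: $7,975 + $0 = $7,975.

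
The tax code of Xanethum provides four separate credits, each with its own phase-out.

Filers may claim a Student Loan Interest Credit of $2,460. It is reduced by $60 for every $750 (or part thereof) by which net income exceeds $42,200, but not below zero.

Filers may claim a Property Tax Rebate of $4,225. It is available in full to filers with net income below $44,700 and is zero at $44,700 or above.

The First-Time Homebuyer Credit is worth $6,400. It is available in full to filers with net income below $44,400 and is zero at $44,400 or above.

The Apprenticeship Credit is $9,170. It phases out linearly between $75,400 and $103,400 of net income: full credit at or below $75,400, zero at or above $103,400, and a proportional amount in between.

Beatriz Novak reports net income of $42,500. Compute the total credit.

Student Loan Interest Credit: income exceeds $42,200 by $300, which is 1 full-or-partial $750 increment; reduction = 1 × $60 = $60, leaving $2,400.
Property Tax Rebate: $42,500 is below the $44,700 cutoff, so the full $4,225 applies.
First-Time Homebuyer Credit: $42,500 is below the $44,400 cutoff, so the full $6,400 applies.
Apprenticeship Credit: $42,500 is at or below the $75,400 threshold, so the full $9,170 applies.
Total: $2,400 + $4,225 + $6,400 + $9,170 = $22,195.

$22,195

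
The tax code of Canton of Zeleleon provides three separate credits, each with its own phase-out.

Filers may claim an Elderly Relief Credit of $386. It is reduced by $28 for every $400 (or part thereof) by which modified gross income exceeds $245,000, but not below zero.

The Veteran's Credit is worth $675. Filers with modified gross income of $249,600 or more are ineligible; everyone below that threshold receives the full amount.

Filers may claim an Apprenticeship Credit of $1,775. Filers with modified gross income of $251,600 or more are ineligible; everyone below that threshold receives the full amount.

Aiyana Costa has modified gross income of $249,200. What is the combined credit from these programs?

Elderly Relief Credit: income exceeds $245,000 by $4,200, which is 11 full-or-partial $400 increments; reduction = 11 × $28 = $308, leaving $78.
Veteran's Credit: $249,200 is below the $249,600 cutoff, so the full $675 applies.
Apprenticeship Credit: $249,200 is below the $251,600 cutoff, so the full $1,775 applies.
Total: $78 + $675 + $1,775 = $2,528.

$2,528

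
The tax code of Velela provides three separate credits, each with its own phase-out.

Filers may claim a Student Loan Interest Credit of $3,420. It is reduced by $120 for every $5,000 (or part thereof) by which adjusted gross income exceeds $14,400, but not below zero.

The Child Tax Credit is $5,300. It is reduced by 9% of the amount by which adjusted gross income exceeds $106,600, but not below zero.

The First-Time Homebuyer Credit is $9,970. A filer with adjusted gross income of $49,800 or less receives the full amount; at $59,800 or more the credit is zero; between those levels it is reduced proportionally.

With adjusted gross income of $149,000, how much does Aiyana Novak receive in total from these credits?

$1,664

Student Loan Interest Credit: income exceeds $14,400 by $134,600, which is 27 full-or-partial $5,000 increments; reduction = 27 × $120 = $3,240, leaving $180.
Child Tax Credit: 9% of the $42,400 excess over $106,600 is $3,816; credit = $5,300 − $3,816 = $1,484.
First-Time Homebuyer Credit: $149,000 is at or above $59,800, so the credit is $0.
Total: $180 + $1,484 + $0 = $1,664.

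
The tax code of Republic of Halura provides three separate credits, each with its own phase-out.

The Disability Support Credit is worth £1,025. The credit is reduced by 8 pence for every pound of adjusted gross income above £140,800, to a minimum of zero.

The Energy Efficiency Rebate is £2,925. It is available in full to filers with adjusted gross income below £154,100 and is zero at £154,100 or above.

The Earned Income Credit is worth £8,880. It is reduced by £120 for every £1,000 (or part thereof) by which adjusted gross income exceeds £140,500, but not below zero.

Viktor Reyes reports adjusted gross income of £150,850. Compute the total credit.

Disability Support Credit: 8% of the £10,050 excess over £140,800 is £804; credit = £1,025 − £804 = £221.
Energy Efficiency Rebate: £150,850 is below the £154,100 cutoff, so the full £2,925 applies.
Earned Income Credit: income exceeds £140,500 by £10,350, which is 11 full-or-partial £1,000 increments; reduction = 11 × £120 = £1,320, leaving £7,560.
Total: £221 + £2,925 + £7,560 = £10,706.

£10,706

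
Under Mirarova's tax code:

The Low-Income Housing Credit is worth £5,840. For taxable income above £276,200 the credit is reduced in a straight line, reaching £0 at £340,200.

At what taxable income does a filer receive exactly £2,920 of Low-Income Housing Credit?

£308,200

£2,920 is 2,920/5,840 of the full £5,840, so 2,920/5,840 of the £64,000 range has been used: income = £276,200 + £64,000 × 2,920/5,840 = £308,200.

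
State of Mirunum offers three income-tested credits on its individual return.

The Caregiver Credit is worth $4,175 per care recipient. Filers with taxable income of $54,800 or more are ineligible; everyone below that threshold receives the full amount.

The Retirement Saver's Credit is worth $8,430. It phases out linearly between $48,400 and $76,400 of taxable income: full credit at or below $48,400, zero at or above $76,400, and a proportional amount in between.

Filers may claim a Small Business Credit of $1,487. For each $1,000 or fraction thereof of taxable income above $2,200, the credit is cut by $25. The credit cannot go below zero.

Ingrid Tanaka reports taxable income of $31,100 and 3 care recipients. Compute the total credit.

Caregiver Credit: base = 3 × $4,175 = $12,525. $31,100 is below the $54,800 cutoff, so the full $12,525 applies.
Retirement Saver's Credit: $31,100 is at or below the $48,400 threshold, so the full $8,430 applies.
Small Business Credit: income exceeds $2,200 by $28,900, which is 29 full-or-partial $1,000 increments; reduction = 29 × $25 = $725, leaving $762.
Total: $12,525 + $8,430 + $762 = $21,717.

$21,717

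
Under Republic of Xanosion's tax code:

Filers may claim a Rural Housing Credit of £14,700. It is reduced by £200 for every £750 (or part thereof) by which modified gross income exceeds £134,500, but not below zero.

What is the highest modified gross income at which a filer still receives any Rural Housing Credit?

£189,250

After 73 increments the reduction is 73 × £200 = £14,600, leaving £100; one more increment wipes it out. Increment 73 ends at excess 73 × £750 = £54,750, so the highest qualifying income is £134,500 + £54,750 = £189,250.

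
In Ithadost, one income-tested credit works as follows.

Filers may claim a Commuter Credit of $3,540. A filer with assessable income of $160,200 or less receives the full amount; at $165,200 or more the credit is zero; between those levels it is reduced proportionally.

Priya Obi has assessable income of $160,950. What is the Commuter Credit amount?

Commuter Credit: $160,950 is $750 into a $5,000 phase-out range, leaving 4,250/5,000 of the credit: $3,540 × 4,250/5,000 = $3,009.

$3,009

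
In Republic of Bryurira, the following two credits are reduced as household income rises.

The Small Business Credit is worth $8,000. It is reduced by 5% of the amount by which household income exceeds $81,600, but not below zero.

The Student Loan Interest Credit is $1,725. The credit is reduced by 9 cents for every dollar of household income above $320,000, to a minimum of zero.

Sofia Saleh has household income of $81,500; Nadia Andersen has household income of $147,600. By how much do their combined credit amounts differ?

$3,300

Sofia ($81,500): Small Business Credit: $81,500 is at or below the $81,600 threshold, so the full $8,000 applies. Student Loan Interest Credit: $81,500 is at or below the $320,000 threshold, so the full $1,725 applies. total $8,000 + $1,725 = $9,725
Nadia ($147,600): Small Business Credit: 5% of the $66,000 excess over $81,600 is $3,300; credit = $8,000 − $3,300 = $4,700. Student Loan Interest Credit: $147,600 is at or below the $320,000 threshold, so the full $1,725 applies. total $4,700 + $1,725 = $6,425
Difference: |$9,725 − $6,425| = $3,300.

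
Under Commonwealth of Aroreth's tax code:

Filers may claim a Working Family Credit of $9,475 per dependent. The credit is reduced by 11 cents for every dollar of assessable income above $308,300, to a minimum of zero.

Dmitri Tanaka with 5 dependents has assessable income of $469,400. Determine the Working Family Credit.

$29,654

Working Family Credit: base = 5 × $9,475 = $47,375. 11% of the $161,100 excess over $308,300 is $17,721; credit = $47,375 − $17,721 = $29,654.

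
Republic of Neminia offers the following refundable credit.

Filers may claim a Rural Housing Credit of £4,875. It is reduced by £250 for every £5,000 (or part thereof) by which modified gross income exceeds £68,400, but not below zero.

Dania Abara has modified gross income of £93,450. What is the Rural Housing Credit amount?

£3,375

Rural Housing Credit: income exceeds £68,400 by £25,050, which is 6 full-or-partial £5,000 increments; reduction = 6 × £250 = £1,500, leaving £3,375.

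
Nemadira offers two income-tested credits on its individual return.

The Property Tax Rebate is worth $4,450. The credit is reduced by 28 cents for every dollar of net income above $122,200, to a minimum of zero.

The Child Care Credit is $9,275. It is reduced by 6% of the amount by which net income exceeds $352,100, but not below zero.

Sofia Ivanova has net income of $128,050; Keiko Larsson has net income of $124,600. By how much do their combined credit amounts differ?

$966

Sofia ($128,050): Property Tax Rebate: 28% of the $5,850 excess over $122,200 is $1,638; credit = $4,450 − $1,638 = $2,812. Child Care Credit: $128,050 is at or below the $352,100 threshold, so the full $9,275 applies. total $2,812 + $9,275 = $12,087
Keiko ($124,600): Property Tax Rebate: 28% of the $2,400 excess over $122,200 is $672; credit = $4,450 − $672 = $3,778. Child Care Credit: $124,600 is at or below the $352,100 threshold, so the full $9,275 applies. total $3,778 + $9,275 = $13,053
Difference: |$12,087 − $13,053| = $966.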